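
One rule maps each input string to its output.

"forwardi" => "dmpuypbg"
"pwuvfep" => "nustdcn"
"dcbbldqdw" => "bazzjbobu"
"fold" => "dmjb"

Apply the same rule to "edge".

cbec

The rule is to shift every letter 2 places backward in the alphabet (wrapping around).
"edge" → "cbec".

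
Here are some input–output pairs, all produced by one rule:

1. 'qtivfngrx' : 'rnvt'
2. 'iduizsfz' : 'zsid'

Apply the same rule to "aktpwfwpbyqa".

Each output is the input with this applied: keep every other character starting from the second (positions 2nd, 4th, 6th, ...), then reverse the string.
Working it through for "aktpwfwpbyqa": intermediate "kpfpya", final "aypfpk".

aypfpk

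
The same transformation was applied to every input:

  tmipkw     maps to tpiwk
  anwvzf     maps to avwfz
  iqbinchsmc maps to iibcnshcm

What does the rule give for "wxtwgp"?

wwtpg

Looking at the pairs, the operation is to swap each adjacent pair of characters (1↔2, 3↔4, ...), then delete the first character.
Applying both steps to "wxtwgp": "xwwtpg", then "wwtpg".
(Check on "tmipkw": → "mtpiwk" → "tpiwk" ✓)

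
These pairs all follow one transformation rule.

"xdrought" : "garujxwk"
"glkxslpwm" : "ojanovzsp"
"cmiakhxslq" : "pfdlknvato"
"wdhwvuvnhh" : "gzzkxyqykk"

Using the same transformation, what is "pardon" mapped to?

dsguqr

The pattern: swap each adjacent pair of characters (1↔2, 3↔4, ...), then shift every letter 3 places forward in the alphabet (wrapping around).
Applying both steps to "pardon": "apdrno", then "dsguqr".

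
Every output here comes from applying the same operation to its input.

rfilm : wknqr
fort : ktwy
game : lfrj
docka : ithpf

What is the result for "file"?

knqj

In each case the input is transformed by: shift every letter 5 places forward in the alphabet (wrapping around).
For "file" the result is "knqj".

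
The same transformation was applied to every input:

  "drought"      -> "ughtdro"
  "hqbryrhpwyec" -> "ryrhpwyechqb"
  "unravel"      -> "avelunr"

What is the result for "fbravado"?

avadofbr

Rule — move the first 3 characters to the end (rotate left by 3).
On "fbravado" that produces "avadofbr".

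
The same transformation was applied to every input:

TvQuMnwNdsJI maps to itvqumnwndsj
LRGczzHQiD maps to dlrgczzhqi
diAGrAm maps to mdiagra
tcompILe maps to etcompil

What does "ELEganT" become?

telegan

In each case the input is transformed by: move the last character to the front, then convert every letter to lowercase.
Working it through for "ELEganT": intermediate "TELEgan", final "telegan".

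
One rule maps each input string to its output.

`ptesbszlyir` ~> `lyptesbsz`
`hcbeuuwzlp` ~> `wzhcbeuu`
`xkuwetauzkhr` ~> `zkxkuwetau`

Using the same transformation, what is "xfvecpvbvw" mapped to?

vbxfvecp

Each output is the input with this applied: delete the last 2 characters, then move the last 2 characters to the front (rotate right by 2).
For "xfvecpvbvw", step one produces "xfvecpvb"; step two turns that into "vbxfvecp".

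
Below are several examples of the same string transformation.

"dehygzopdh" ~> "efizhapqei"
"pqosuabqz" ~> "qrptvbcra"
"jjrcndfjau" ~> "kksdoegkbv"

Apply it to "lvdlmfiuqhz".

What's happening: shift every letter 1 place forward in the alphabet (wrapping around).
So "lvdlmfiuqhz" becomes "mwemngjvria".

mwemngjvria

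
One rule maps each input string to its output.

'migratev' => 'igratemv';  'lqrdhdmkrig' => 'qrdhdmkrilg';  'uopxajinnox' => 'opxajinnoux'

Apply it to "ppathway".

The transformation: swap the first and last characters, then move the first character to the end.
Starting from "ppathway": after the first operation, "ypathwap"; after the second, "pathwapy".

pathwapy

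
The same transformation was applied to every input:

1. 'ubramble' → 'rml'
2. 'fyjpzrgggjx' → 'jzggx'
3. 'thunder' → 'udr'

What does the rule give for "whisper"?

ipr

Looking at the pairs, the operation is to delete the first 2 characters, then keep every other character starting from the first (positions 1st, 3rd, 5th, ...).
For "whisper", step one produces "isper"; step two turns that into "ipr".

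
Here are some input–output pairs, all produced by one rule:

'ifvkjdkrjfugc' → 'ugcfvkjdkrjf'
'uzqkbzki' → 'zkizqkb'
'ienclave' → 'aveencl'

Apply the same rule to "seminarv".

arvemin

Looking at the pairs, the operation is to delete the first character, then move the last 3 characters to the front (rotate right by 3).
Applying that to "seminarv" gives "arvemin".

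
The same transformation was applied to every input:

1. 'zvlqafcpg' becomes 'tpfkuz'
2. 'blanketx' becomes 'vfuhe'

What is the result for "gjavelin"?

adupy

The transformation: shift every letter 6 places backward in the alphabet (wrapping around), then delete the last 3 characters.
For "gjavelin", step one produces "adupyfch"; step two turns that into "adupy".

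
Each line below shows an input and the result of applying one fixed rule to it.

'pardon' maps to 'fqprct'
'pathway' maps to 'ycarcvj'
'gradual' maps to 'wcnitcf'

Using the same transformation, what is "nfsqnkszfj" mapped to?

bhlphuspmu

Each output is the input with this applied: shift every letter 2 places forward in the alphabet (wrapping around), then move the last 3 characters to the front (rotate right by 3).
"nfsqnkszfj" → "phuspmubhl" → "bhlphuspmu".
(Check on "pardon": → "rctfqp" → "fqprct" ✓)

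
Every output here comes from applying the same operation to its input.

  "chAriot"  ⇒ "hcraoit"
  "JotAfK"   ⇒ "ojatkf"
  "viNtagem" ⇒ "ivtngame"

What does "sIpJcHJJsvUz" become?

isjphcjjvszu

The rule is to swap each adjacent pair of characters (1↔2, 3↔4, ...), then convert every letter to lowercase.
Starting from "sIpJcHJJsvUz": after the first operation, "IsJpHcJJvszU"; after the second, "isjphcjjvszu".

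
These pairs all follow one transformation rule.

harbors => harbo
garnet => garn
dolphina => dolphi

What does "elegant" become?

elega

Each output is the input with this applied: delete the last 2 characters.
"elegant" → "elega".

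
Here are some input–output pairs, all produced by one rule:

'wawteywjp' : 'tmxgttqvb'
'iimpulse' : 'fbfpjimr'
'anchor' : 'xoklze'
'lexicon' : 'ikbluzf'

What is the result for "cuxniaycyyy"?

zvrvuvkzfvx

Looking at the pairs, the operation is to take characters alternately from the front and the back (1st, last, 2nd, 2nd-last, ...), then shift every letter 3 places backward in the alphabet (wrapping around).
Applying both steps to "cuxniaycyyy": "cyuyxynciya", then "zvrvuvkzfvx".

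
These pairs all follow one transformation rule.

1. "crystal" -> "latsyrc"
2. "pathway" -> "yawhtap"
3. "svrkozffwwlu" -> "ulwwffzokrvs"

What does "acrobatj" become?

jtaborca

What's happening: reverse the string.
"acrobatj" → "jtaborca".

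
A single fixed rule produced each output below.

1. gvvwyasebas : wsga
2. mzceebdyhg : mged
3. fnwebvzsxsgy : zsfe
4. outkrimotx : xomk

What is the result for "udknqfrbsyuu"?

Looking at the pairs, the operation is to keep one character in every 3, starting at position 1 (positions 1st, 4th, 7th, ...), then sort the characters into reverse alphabetical order.
Starting from "udknqfrbsyuu": after the first operation, "unry"; after the second, "yurn".
(Check on "fnwebvzsxsgy": → "fezs" → "zsfe" ✓)

yurn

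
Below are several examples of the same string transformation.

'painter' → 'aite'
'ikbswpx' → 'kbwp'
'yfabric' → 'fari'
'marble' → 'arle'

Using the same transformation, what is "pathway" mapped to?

Looking at the pairs, the operation is to double every character, then keep one character in every 3, starting at position 3 (positions 3rd, 6th, 9th, ...).
On "pathway": the first step gives "ppaatthhwwaayy", and the second then gives "atwa".

atwa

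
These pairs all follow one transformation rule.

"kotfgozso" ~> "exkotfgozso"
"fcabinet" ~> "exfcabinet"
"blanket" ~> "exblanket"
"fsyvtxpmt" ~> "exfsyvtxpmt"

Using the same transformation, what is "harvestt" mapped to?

exharvestt

What's happening: prepend "ex".
"harvestt" → "exharvestt".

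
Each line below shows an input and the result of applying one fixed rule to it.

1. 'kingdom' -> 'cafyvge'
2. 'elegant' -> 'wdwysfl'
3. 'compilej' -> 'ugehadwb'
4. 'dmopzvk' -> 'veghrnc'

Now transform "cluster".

udmklwj

Rule — shift every letter 8 places backward in the alphabet (wrapping around).
For "cluster" the result is "udmklwj".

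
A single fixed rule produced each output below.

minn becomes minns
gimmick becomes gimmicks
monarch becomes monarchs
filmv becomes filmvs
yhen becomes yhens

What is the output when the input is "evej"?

Each output is the input with this applied: append "s".
Applying that to "evej" gives "evejs".

evejs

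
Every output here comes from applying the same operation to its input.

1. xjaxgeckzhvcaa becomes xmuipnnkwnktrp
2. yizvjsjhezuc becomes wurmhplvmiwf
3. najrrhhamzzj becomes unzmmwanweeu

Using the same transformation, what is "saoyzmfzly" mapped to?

zsmylfnblm

What's happening: shift every letter 13 places forward in the alphabet (wrapping around) — i.e. ROT13, then swap the front and back halves of the string.
On "saoyzmfzly": the first step gives "fnblmzsmyl", and the second then gives "zsmylfnblm".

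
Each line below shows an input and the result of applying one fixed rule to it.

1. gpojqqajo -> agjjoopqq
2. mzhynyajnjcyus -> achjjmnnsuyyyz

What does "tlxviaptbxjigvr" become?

abgiijlprttvvxx

Rule — sort the characters into alphabetical order.
"tlxviaptbxjigvr" → "abgiijlprttvvxx".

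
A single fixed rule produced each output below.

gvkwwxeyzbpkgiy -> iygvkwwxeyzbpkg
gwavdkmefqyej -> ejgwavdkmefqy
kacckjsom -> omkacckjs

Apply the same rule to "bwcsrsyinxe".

xebwcsrsyin

The rule is to move the last 2 characters to the front (rotate right by 2).
Applying that to "bwcsrsyinxe" gives "xebwcsrsyin".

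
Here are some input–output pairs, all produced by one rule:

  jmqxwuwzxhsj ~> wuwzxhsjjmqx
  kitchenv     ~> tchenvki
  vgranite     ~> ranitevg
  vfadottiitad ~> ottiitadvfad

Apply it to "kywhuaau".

whuaauky

In each case the input is transformed by: move the last 2 characters to the front (rotate right by 2), then swap the front and back halves of the string.
On "kywhuaau" that produces "whuaauky".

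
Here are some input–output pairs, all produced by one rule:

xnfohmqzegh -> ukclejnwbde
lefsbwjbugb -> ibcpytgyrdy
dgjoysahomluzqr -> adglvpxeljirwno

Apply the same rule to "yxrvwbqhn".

What's happening: shift every letter 3 places backward in the alphabet (wrapping around).
Doing the same to "yxrvwbqhn": "vuostynek".

vuostynek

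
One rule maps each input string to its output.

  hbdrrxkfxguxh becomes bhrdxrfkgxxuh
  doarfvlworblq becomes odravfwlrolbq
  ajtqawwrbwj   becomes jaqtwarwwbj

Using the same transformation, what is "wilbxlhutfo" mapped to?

iwbllxuhfto

Rule — swap each adjacent pair of characters (1↔2, 3↔4, ...).
Applying that to "wilbxlhutfo" gives "iwbllxuhfto".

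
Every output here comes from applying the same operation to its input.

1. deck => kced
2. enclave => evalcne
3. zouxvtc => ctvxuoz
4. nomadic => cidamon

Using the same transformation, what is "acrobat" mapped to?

Each output is the input with this applied: reverse the string.
For "acrobat" the result is "taborca".

taborca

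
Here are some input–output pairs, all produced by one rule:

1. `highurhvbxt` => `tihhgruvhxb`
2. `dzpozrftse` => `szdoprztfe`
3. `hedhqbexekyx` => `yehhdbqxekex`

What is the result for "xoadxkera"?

The transformation: swap each adjacent pair of characters (1↔2, 3↔4, ...), then move the last character to the front.
"xoadxkera" → "oxdakxrea" → "aoxdakxre".

aoxdakxre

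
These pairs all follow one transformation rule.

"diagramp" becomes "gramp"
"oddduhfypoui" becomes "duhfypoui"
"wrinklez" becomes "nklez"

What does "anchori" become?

The rule is to delete the first 3 characters.
"anchori" → "hori".

hori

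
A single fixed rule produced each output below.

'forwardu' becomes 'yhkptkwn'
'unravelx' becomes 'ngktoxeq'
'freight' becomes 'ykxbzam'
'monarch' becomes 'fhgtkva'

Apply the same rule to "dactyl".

wtvmre

The rule is to shift every letter 7 places backward in the alphabet (wrapping around).
For "dactyl" the result is "wtvmre".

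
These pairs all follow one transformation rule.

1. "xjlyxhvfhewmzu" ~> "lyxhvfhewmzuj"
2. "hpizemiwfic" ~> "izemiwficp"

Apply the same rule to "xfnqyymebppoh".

The pattern: delete the first character, then move the first character to the end.
Applying both steps to "xfnqyymebppoh": "fnqyymebppoh", then "nqyymebppohf".
(Check on "xjlyxhvfhewmzu": → "jlyxhvfhewmzu" → "lyxhvfhewmzuj" ✓)

nqyymebppohf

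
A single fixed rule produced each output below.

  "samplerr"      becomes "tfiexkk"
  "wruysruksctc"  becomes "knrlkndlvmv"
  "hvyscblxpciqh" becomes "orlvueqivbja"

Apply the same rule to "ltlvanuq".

meotgnj

Rule — delete the first character, then shift every letter 7 places backward in the alphabet (wrapping around).
"ltlvanuq" → "tlvanuq" → "meotgnj".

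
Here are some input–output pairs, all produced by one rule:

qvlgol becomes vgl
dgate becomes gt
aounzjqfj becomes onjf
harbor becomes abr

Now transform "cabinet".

aie

The rule is to keep every other character starting from the second (positions 2nd, 4th, 6th, ...).
Doing the same to "cabinet": "aie".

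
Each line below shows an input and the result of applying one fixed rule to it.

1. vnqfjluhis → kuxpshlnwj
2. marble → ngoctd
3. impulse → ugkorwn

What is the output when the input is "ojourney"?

gaqlqwtp

The pattern: shift every letter 2 places forward in the alphabet (wrapping around), then move the last 2 characters to the front (rotate right by 2).
Working it through for "ojourney": intermediate "qlqwtpga", final "gaqlqwtp".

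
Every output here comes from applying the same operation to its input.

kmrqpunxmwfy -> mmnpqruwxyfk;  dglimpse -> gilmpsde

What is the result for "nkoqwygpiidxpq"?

iiknoppqqwxydg

Rule — sort the characters into alphabetical order, then move the first 2 characters to the end (rotate left by 2).
For "nkoqwygpiidxpq", step one produces "dgiiknoppqqwxy"; step two turns that into "iiknoppqqwxydg".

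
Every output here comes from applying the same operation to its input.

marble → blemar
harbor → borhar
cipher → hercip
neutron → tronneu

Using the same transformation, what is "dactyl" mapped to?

What's happening: move the first 3 characters to the end (rotate left by 3).
On "dactyl" that produces "tyldac".

tyldac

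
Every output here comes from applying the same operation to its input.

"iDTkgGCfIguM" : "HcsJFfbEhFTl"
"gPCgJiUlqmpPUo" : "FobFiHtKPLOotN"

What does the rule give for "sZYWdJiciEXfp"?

RyxvCiHBHdwEO

The rule is to flip the case of every letter, then shift every letter 1 place backward in the alphabet (wrapping around).
For "sZYWdJiciEXfp", step one produces "SzywDjICIexFP"; step two turns that into "RyxvCiHBHdwEO".
(Check on "gPCgJiUlqmpPUo": → "GpcGjIuLQMPpuO" → "FobFiHtKPLOotN" ✓)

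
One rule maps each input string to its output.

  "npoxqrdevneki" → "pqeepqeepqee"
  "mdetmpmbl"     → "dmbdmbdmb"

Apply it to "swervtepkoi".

wvpiwvpiwvpi

What's happening: keep one character in every 3, starting at position 2 (positions 2nd, 5th, 8th, ...), then write the whole string 3 times in a row.
Doing the same to "swervtepkoi": "wvpiwvpiwvpi".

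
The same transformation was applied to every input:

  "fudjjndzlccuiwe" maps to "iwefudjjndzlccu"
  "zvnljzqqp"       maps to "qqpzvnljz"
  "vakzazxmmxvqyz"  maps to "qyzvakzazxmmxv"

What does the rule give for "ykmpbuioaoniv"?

The pattern: move the last 3 characters to the front (rotate right by 3).
Applying that to "ykmpbuioaoniv" gives "nivykmpbuioao".

nivykmpbuioao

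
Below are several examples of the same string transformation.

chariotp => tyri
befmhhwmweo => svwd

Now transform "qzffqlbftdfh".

The rule is to shift every letter 9 places backward in the alphabet (wrapping around), then keep only the first 4 characters.
"qzffqlbftdfh" → "hqwwhcswkuwy" → "hqww".

hqww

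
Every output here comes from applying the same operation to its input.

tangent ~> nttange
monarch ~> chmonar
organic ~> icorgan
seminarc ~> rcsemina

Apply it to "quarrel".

elquarr

What's happening: move the last 2 characters to the front (rotate right by 2).
"quarrel" → "elquarr".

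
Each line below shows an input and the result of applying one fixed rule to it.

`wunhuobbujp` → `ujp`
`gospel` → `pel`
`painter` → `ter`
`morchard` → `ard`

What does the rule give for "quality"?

ity

Rule — keep only the last 3 characters.
"quality" → "ity".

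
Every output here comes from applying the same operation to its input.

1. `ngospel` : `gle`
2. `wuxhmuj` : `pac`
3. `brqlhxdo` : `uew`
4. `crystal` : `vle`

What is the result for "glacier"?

zvk

The transformation: shift every letter 7 places backward in the alphabet (wrapping around), then keep one character in every 3, starting at position 1 (positions 1st, 4th, 7th, ...).
Working it through for "glacier": intermediate "zetvbxk", final "zvk".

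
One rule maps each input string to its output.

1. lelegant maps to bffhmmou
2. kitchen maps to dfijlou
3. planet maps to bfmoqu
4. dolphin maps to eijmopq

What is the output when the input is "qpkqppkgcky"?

dhlllqqqrrz

Rule — sort the characters into alphabetical order, then shift every letter 1 place forward in the alphabet (wrapping around).
On "qpkqppkgcky" that produces "dhlllqqqrrz".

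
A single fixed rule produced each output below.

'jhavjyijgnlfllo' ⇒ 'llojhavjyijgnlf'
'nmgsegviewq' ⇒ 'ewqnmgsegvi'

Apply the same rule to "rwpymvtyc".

Rule — move the last 3 characters to the front (rotate right by 3).
Doing the same to "rwpymvtyc": "tycrwpymv".

tycrwpymv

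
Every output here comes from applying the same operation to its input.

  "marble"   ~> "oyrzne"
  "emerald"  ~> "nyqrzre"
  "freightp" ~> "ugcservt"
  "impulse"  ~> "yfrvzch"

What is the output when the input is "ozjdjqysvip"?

In each case the input is transformed by: shift every letter 13 places forward in the alphabet (wrapping around) — i.e. ROT13, then move the last 3 characters to the front (rotate right by 3).
"ozjdjqysvip" → "bmwqwdlfivc" → "ivcbmwqwdlf".

ivcbmwqwdlf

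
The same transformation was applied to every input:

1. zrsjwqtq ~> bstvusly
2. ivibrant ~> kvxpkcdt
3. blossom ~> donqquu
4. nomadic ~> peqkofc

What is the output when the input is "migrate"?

The transformation: take characters alternately from the front and the back (1st, last, 2nd, 2nd-last, ...), then shift every letter 2 places forward in the alphabet (wrapping around).
For "migrate", step one produces "meitgar"; step two turns that into "ogkvict".
(Check on "ivibrant": → "itvniabr" → "kvxpkcdt" ✓)

ogkvict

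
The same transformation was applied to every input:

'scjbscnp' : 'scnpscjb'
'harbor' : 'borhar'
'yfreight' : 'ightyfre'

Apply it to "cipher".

What's happening: swap the front and back halves of the string.
"cipher" → "hercip".

hercip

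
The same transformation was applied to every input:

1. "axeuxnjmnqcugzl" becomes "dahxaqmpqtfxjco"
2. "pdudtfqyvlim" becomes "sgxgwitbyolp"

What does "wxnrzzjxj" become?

What's happening: shift every letter 3 places forward in the alphabet (wrapping around).
Applying that to "wxnrzzjxj" gives "zaquccmam".

zaquccmam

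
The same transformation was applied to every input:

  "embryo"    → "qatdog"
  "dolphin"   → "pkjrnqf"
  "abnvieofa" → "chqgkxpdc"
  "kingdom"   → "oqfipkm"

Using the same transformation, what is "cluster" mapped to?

tgvuwne

Each output is the input with this applied: shift every letter 2 places forward in the alphabet (wrapping around), then reverse the string.
For "cluster" the result is "tgvuwne".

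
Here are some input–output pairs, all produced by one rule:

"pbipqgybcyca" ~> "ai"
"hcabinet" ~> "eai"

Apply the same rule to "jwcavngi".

ia

The pattern: move the last 3 characters to the front (rotate right by 3), then keep only the vowels.
Applying both steps to "jwcavngi": "ngijwcav", then "ia".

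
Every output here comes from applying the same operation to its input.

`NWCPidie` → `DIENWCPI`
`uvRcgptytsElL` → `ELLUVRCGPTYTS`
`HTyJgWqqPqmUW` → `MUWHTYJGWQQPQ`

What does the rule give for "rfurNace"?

The transformation: move the last 3 characters to the front (rotate right by 3), then convert every letter to uppercase.
"rfurNace" → "ACERFURN".
(Check on "HTyJgWqqPqmUW": → "mUWHTyJgWqqPq" → "MUWHTYJGWQQPQ" ✓)

ACERFURN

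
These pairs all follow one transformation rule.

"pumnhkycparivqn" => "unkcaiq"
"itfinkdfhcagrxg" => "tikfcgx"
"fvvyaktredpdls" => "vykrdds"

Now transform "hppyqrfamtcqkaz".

pyratqa

The rule is to keep every other character starting from the second (positions 2nd, 4th, 6th, ...).
So "hppyqrfamtcqkaz" becomes "pyratqa".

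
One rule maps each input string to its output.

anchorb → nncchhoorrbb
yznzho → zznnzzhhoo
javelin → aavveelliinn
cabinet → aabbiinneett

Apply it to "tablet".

What's happening: double every character, then delete the first 2 characters.
Doing the same to "tablet": "aabblleett".

aabblleett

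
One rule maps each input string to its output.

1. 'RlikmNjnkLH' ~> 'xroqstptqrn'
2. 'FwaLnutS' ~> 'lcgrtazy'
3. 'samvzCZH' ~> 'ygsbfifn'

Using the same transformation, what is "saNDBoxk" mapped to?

ygtjhudq

Looking at the pairs, the operation is to shift every letter 6 places forward in the alphabet (wrapping around), then convert every letter to lowercase.
Applying both steps to "saNDBoxk": "ygTJHudq", then "ygtjhudq".
(Check on "RlikmNjnkLH": → "XroqsTptqRN" → "xroqstptqrn" ✓)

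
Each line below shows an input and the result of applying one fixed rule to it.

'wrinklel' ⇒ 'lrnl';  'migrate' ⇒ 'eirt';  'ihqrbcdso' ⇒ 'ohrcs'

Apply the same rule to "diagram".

miga

The transformation: move the last character to the front, then keep every other character starting from the first (positions 1st, 3rd, 5th, ...).
Working it through for "diagram": intermediate "mdiagra", final "miga".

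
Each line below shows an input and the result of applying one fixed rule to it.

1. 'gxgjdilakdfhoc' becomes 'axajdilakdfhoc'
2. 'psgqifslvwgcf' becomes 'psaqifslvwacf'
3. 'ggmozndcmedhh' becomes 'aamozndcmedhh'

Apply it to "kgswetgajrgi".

kaswetaajrai

What's happening: replace every "g" with "a".
For "kgswetgajrgi" the result is "kaswetaajrai".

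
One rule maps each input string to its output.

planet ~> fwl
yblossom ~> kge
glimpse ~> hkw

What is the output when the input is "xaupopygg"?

Looking at the pairs, the operation is to shift every letter 8 places backward in the alphabet (wrapping around), then keep only the last 3 characters.
For "xaupopygg" the result is "qyy".

qyy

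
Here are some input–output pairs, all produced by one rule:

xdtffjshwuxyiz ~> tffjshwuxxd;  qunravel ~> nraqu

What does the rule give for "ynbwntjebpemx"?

bwntjebpyn

Rule — delete the last 3 characters, then move the first 2 characters to the end (rotate left by 2).
Applying both steps to "ynbwntjebpemx": "ynbwntjebp", then "bwntjebpyn".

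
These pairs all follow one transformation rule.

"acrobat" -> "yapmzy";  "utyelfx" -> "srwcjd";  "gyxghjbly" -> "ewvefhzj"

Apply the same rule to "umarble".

Rule — shift every letter 2 places backward in the alphabet (wrapping around), then delete the last character.
For "umarble", step one produces "skypzjc"; step two turns that into "skypzj".

skypzj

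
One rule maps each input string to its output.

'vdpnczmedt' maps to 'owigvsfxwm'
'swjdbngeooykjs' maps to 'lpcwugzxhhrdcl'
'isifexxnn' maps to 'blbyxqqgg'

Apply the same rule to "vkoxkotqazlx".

odhqdhmjtseq

Rule — shift every letter 7 places backward in the alphabet (wrapping around).
For "vkoxkotqazlx" the result is "odhqdhmjtseq".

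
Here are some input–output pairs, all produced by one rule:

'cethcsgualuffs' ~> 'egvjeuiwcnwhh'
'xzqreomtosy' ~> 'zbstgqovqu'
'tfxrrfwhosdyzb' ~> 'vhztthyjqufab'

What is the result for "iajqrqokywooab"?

kclstsqmayqqc

Rule — delete the last character, then shift every letter 2 places forward in the alphabet (wrapping around).
For "iajqrqokywooab", step one produces "iajqrqokywooa"; step two turns that into "kclstsqmayqqc".
(Check on "tfxrrfwhosdyzb": → "tfxrrfwhosdyz" → "vhztthyjqufab" ✓)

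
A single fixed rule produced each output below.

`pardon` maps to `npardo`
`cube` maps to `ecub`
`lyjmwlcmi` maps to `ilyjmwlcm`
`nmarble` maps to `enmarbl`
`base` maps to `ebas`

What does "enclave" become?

eenclav

The pattern: move the last character to the front.
So "enclave" becomes "eenclav".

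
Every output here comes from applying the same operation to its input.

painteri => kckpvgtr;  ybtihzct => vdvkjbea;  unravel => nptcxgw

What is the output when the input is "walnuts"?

ucnpwvy

Rule — shift every letter 2 places forward in the alphabet (wrapping around), then swap the first and last characters.
For "walnuts", step one produces "ycnpwvu"; step two turns that into "ucnpwvy".
(Check on "unravel": → "wptcxgn" → "nptcxgw" ✓)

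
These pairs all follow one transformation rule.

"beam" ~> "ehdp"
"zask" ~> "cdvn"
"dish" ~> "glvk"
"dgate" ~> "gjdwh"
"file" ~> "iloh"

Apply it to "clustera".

The pattern: shift every letter 3 places forward in the alphabet (wrapping around).
"clustera" → "foxvwhud".

foxvwhud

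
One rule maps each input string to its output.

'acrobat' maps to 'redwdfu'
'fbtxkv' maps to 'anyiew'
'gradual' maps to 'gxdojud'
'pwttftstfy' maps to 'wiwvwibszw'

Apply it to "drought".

xjkwgur

The pattern: move the first 3 characters to the end (rotate left by 3), then shift every letter 3 places forward in the alphabet (wrapping around).
"drought" → "xjkwgur".
(Check on "fbtxkv": → "xkvfbt" → "anyiew" ✓)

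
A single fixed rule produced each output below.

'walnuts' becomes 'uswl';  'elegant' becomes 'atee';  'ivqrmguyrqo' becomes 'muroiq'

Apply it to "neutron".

rnnu

The rule is to keep every other character starting from the first (positions 1st, 3rd, 5th, ...), then move the first 2 characters to the end (rotate left by 2).
"neutron" → "rnnu".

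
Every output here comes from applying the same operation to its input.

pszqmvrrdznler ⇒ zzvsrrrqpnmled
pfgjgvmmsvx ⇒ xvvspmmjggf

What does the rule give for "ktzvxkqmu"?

The rule is to sort the characters into reverse alphabetical order.
Doing the same to "ktzvxkqmu": "zxvutqmkk".

zxvutqmkk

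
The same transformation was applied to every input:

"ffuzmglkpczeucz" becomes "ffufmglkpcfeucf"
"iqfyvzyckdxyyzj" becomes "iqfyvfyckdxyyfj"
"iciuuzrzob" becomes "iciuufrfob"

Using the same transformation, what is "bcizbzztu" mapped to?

bcifbfftu

Rule — replace every "z" with "f".
Doing the same to "bcizbzztu": "bcifbfftu".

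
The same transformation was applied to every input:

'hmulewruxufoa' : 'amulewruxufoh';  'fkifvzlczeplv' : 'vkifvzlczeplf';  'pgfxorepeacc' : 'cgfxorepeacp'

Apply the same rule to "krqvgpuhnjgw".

The rule is to swap the first and last characters.
For "krqvgpuhnjgw" the result is "wrqvgpuhnjgk".

wrqvgpuhnjgk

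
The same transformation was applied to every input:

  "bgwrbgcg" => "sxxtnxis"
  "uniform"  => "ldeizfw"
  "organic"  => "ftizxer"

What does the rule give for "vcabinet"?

Rule — shift every letter 9 places backward in the alphabet (wrapping around), then take characters alternately from the front and the back (1st, last, 2nd, 2nd-last, ...).
On "vcabinet" that produces "mktvresz".

mktvresz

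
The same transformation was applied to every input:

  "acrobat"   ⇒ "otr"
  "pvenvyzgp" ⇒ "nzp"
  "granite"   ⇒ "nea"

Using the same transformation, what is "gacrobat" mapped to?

In each case the input is transformed by: move the first 3 characters to the end (rotate left by 3), then keep one character in every 3, starting at position 1 (positions 1st, 4th, 7th, ...).
Working it through for "gacrobat": intermediate "robatgac", final "raa".
(Check on "acrobat": → "obatacr" → "otr" ✓)

raa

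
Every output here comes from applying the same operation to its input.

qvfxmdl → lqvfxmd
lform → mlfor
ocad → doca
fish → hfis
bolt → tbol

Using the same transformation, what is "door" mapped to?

What's happening: move the last character to the front.
Applying that to "door" gives "rdoo".

rdoo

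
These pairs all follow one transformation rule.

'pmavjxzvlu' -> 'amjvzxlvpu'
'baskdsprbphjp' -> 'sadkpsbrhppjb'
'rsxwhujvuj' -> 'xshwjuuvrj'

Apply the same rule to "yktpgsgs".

The pattern: move the first character to the end, then swap each adjacent pair of characters (1↔2, 3↔4, ...).
Working it through for "yktpgsgs": intermediate "ktpgsgsy", final "tkgpgsys".
(Check on "rsxwhujvuj": → "sxwhujvujr" → "xshwjuuvrj" ✓)

tkgpgsys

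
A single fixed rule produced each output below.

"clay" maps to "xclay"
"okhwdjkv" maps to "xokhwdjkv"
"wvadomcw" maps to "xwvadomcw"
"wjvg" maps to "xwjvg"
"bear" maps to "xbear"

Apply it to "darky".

xdarky

The transformation: prepend "x".
Doing the same to "darky": "xdarky".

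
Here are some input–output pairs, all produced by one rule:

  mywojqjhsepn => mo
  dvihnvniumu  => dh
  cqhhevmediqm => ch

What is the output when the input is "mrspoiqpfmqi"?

Each output is the input with this applied: keep one character in every 3, starting at position 1 (positions 1st, 4th, 7th, ...), then delete the last 2 characters.
For "mrspoiqpfmqi", step one produces "mpqm"; step two turns that into "mp".

mp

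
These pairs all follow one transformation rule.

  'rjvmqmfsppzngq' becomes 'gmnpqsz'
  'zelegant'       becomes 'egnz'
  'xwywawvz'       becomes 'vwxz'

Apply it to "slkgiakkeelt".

In each case the input is transformed by: sort the characters into alphabetical order, then keep every other character starting from the second (positions 2nd, 4th, 6th, ...).
Working it through for "slkgiakkeelt": intermediate "aeegikkkllst", final "egkklt".

egkklt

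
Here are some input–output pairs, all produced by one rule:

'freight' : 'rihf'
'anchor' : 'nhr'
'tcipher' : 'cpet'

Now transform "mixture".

Each output is the input with this applied: move the first character to the end, then keep every other character starting from the first (positions 1st, 3rd, 5th, ...).
Starting from "mixture": after the first operation, "ixturem"; after the second, "itrm".

itrm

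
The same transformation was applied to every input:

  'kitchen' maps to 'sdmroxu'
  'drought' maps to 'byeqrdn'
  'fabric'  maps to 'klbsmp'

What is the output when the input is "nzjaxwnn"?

Looking at the pairs, the operation is to move the first character to the end, then shift every letter 10 places forward in the alphabet (wrapping around).
So "nzjaxwnn" becomes "jtkhgxxx".

jtkhgxxx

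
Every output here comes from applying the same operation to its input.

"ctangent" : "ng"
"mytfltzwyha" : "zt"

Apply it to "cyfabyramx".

Each output is the input with this applied: take characters alternately from the front and the back (1st, last, 2nd, 2nd-last, ...), then keep only the last 2 characters.
For "cyfabyramx", step one produces "cxymfaarby"; step two turns that into "by".

by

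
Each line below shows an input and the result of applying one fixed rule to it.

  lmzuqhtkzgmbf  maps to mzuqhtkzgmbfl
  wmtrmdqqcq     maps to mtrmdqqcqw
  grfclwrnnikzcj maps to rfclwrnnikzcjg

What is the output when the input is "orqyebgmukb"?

In each case the input is transformed by: move the first character to the end.
Doing the same to "orqyebgmukb": "rqyebgmukbo".

rqyebgmukbo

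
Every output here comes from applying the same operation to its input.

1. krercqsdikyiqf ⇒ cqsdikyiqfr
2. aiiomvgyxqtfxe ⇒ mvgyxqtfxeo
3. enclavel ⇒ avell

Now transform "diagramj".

The rule is to delete the first 3 characters, then move the first character to the end.
Working it through for "diagramj": intermediate "gramj", final "ramjg".

ramjg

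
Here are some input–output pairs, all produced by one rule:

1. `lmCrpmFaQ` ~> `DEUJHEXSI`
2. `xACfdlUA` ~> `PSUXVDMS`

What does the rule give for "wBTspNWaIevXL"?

The pattern: shift every letter 8 places backward in the alphabet (wrapping around), then convert every letter to uppercase.
"wBTspNWaIevXL" → "oTLkhFOsAwnPD" → "OTLKHFOSAWNPD".
(Check on "lmCrpmFaQ": → "deUjheXsI" → "DEUJHEXSI" ✓)

OTLKHFOSAWNPD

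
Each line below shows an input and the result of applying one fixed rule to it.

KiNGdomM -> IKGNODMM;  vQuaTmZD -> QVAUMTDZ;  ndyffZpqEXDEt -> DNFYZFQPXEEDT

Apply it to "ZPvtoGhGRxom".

The pattern: swap each adjacent pair of characters (1↔2, 3↔4, ...), then convert every letter to uppercase.
For "ZPvtoGhGRxom", step one produces "PZtvGoGhxRmo"; step two turns that into "PZTVGOGHXRMO".

PZTVGOGHXRMO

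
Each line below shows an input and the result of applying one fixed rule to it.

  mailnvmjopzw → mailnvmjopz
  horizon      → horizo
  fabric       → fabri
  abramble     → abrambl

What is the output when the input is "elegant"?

elegan

What's happening: delete the last character.
On "elegant" that produces "elegan".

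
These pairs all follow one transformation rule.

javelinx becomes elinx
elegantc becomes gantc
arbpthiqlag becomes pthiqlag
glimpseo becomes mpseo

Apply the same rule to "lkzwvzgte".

wvzgte

Rule — delete the first 3 characters.
So "lkzwvzgte" becomes "wvzgte".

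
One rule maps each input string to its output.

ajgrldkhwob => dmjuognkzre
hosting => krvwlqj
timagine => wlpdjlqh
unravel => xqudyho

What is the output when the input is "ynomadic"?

Looking at the pairs, the operation is to shift every letter 3 places forward in the alphabet (wrapping around).
"ynomadic" → "bqrpdglf".

bqrpdglf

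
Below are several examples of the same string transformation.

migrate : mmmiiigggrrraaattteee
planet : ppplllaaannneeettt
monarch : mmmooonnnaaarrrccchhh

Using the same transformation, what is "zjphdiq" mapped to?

zzzjjjppphhhdddiiiqqq

The transformation: repeat every character 3 times.
Doing the same to "zjphdiq": "zzzjjjppphhhdddiiiqqq".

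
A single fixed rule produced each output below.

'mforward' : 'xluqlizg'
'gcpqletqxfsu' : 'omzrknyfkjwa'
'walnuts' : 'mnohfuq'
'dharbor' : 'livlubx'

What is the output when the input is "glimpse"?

The rule is to shift every letter 6 places backward in the alphabet (wrapping around), then reverse the string.
Doing the same to "glimpse": "ymjgcfa".

ymjgcfa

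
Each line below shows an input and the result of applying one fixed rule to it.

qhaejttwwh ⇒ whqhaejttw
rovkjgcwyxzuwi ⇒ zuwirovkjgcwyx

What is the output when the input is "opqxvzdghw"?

hwopqxvzdg

Looking at the pairs, the operation is to swap the front and back halves of the string, then move the first 3 characters to the end (rotate left by 3).
On "opqxvzdghw" that produces "hwopqxvzdg".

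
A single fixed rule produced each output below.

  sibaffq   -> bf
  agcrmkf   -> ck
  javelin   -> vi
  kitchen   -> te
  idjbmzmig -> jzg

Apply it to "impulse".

The pattern: keep one character in every 3, starting at position 3 (positions 3rd, 6th, 9th, ...).
"impulse" → "ps".

ps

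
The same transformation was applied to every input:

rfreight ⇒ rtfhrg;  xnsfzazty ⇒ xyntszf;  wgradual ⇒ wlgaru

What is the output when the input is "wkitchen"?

wnkeih

The pattern: take characters alternately from the front and the back (1st, last, 2nd, 2nd-last, ...), then delete the last 2 characters.
"wkitchen" → "wnkeih".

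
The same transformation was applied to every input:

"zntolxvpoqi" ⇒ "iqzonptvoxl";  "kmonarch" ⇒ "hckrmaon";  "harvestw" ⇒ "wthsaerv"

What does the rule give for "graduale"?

elgaruad

Rule — move the last character to the front, then take characters alternately from the front and the back (1st, last, 2nd, 2nd-last, ...).
So "graduale" becomes "elgaruad".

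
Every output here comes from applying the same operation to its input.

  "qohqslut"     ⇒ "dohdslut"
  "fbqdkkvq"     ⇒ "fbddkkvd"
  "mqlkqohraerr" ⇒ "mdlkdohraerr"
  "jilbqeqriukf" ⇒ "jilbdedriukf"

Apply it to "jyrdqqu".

jyrdddu

Each output is the input with this applied: replace every "q" with "d".
On "jyrdqqu" that produces "jyrdddu".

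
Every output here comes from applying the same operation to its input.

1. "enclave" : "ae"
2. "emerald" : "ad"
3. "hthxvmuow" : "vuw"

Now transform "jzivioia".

Rule — keep every other character starting from the first (positions 1st, 3rd, 5th, ...), then delete the first 2 characters.
"jzivioia" → "jiii" → "ii".
(Check on "enclave": → "ecae" → "ae" ✓)

ii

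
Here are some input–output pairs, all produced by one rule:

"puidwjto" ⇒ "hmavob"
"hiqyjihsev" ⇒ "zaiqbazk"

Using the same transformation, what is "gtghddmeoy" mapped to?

ylyzvvew

What's happening: shift every letter 8 places backward in the alphabet (wrapping around), then delete the last 2 characters.
On "gtghddmeoy": the first step gives "ylyzvvewgq", and the second then gives "ylyzvvew".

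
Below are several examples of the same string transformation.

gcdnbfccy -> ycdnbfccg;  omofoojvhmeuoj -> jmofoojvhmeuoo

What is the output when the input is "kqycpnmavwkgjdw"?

wqycpnmavwkgjdk

Each output is the input with this applied: swap the first and last characters.
So "kqycpnmavwkgjdw" becomes "wqycpnmavwkgjdk".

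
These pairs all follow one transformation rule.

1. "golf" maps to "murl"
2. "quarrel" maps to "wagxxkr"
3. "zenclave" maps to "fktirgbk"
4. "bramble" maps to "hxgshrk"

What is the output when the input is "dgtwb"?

jmzch

Each output is the input with this applied: shift every letter 6 places forward in the alphabet (wrapping around).
So "dgtwb" becomes "jmzch".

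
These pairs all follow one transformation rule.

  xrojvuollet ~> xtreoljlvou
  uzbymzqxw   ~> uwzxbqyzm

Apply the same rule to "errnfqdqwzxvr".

Each output is the input with this applied: take characters alternately from the front and the back (1st, last, 2nd, 2nd-last, ...).
So "errnfqdqwzxvr" becomes "errvrxnzfwqqd".

errvrxnzfwqqd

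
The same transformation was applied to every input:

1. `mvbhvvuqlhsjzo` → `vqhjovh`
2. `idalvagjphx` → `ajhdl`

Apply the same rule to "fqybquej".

The rule is to keep every other character starting from the second (positions 2nd, 4th, 6th, ...), then move the first 2 characters to the end (rotate left by 2).
Applying both steps to "fqybquej": "qbuj", then "ujqb".

ujqb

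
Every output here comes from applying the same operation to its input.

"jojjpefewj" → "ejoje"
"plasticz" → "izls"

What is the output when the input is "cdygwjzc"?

The pattern: keep every other character starting from the second (positions 2nd, 4th, 6th, ...), then move the last 2 characters to the front (rotate right by 2).
"cdygwjzc" → "dgjc" → "jcdg".

jcdg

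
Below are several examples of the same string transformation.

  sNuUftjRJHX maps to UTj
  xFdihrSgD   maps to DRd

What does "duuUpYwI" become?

Uy

The pattern: flip the case of every letter, then keep one character in every 3, starting at position 3 (positions 3rd, 6th, 9th, ...).
Applying both steps to "duuUpYwI": "DUUuPyWi", then "Uy".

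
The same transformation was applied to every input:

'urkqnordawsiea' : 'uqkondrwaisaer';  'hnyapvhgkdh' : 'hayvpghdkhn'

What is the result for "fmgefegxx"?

fegefxgxm

In each case the input is transformed by: swap each adjacent pair of characters (1↔2, 3↔4, ...), then move the first character to the end.
Doing the same to "fmgefegxx": "fegefxgxm".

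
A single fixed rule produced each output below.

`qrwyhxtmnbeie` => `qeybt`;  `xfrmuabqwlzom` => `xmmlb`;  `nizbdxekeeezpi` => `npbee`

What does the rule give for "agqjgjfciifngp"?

agjif

Rule — keep one character in every 3, starting at position 1 (positions 1st, 4th, 7th, ...), then take characters alternately from the front and the back (1st, last, 2nd, 2nd-last, ...).
Working it through for "agqjgjfciifngp": intermediate "ajfig", final "agjif".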